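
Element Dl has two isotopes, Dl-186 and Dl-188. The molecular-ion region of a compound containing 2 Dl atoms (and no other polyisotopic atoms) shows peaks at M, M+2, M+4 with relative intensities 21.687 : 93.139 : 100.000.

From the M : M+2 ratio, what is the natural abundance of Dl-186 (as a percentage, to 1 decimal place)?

If p is the fraction of Dl that is Dl-186, then I(M+2)/I(M) = [C(2,1)·p^1·(1−p)] / p^2 = 2·(1−p)/p = 93.139/21.687 = 4.2947
(1−p)/p = 4.2947/2 = 2.1473  ⇒  p = 1/(1 + 2.1473) = 0.3177
Dl-186: 31.8%, Dl-188: 68.2%.

31.8%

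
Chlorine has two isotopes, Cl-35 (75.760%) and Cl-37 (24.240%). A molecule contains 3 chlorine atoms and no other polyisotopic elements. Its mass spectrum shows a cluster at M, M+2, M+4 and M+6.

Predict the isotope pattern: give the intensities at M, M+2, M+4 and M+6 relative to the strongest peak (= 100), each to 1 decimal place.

The 3 Cl atoms are independent, so intensities follow the terms of (0.75760 + 0.24240)^3.
P(M) = 0.75760^3 = 0.434830
P(M+2) = 3 × 0.75760^2 × 0.24240^1 = 0.417382
P(M+4) = 3 × 0.75760^1 × 0.24240^2 = 0.133545
P(M+6) = 0.24240^3 = 0.014243
The M peak is largest (0.434830); scaling to 100 gives 100.0 : 96.0 : 30.7 : 3.3.

100.0 : 96.0 : 30.7 : 3.3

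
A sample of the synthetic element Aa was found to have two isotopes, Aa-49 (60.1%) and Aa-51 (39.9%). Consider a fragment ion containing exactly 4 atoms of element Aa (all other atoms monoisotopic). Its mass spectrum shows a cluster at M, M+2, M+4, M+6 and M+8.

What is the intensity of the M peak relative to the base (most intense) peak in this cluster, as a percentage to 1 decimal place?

37.7%

Term probabilities: M 0.1305, M+2 0.3465, M+4 0.3450, M+6 0.1527, M+8 0.0253. Base peak = M+2.
P(M+2) = C(4,1) × 0.601^3 × 0.399^1 = 4 × 0.2170818 × 0.3990 = 0.346463 (base)
P(M) = C(4,0) × 0.601^4 × 0.399^0 = 1 × 0.13046616 × 1.0000 = 0.130466
Relative intensity = 0.130466 / 0.346463 × 100 = 37.7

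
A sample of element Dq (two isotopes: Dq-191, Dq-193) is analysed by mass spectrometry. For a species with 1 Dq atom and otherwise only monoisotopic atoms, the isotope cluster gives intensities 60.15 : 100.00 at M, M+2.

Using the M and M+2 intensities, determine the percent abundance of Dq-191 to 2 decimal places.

37.56%

Write p for the Dq-191 fraction. I(M+2)/I(M) = [C(1,1)·p^0·(1−p)] / p^1 = 1·(1−p)/p = 100.00/60.15 = 1.6625
(1−p)/p = 1.6625/1 = 1.6625  ⇒  p = 1/(1 + 1.6625) = 0.3756
Dq-191: 37.56%, Dq-193: 62.44%.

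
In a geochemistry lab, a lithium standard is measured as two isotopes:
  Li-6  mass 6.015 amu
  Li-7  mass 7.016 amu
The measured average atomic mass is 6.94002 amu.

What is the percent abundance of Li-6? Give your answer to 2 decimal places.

With x = fraction of Li-6 (so Li-7 is 1 − x):
6.015·x + 7.016·(1 − x) = 6.94002
(6.015 − 7.016)·x = 6.94002 − 7.016
x = -0.07598 / -1.001 = 0.07590 → 7.59% Li-6, 92.41% Li-7.

7.59%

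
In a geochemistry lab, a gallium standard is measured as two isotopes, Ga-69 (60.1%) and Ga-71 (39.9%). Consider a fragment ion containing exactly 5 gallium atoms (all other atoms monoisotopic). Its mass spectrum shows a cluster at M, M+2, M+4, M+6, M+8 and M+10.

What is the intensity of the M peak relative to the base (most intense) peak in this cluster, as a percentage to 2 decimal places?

22.69%

Term probabilities: M 0.0784, M+2 0.2603, M+4 0.3456, M+6 0.2294, M+8 0.0762, M+10 0.0101. Base peak = M+4.
P(M+4) = C(5,2) × 0.601^3 × 0.399^2 = 10 × 0.2170818 × 0.159201 = 0.345596 (base)
P(M) = C(5,0) × 0.601^5 × 0.399^0 = 1 × 0.07841016 × 1.0000 = 0.078410
Relative intensity = 0.078410 / 0.345596 × 100 = 22.69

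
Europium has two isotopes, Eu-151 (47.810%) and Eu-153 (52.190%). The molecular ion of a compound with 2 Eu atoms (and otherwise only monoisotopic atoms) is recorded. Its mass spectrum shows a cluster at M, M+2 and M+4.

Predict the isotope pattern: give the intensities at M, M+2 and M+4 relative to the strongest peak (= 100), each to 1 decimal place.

The 2 Eu atoms are independent, so intensities follow the terms of (0.47810 + 0.52190)^2.
P(M) = 0.47810^2 = 0.228580
P(M+2) = 2 × 0.47810^1 × 0.52190^1 = 0.499041
P(M+4) = 0.52190^2 = 0.272380
The M+2 peak is largest (0.499041); scaling to 100 gives 45.8 : 100.0 : 54.6.

45.8 : 100.0 : 54.6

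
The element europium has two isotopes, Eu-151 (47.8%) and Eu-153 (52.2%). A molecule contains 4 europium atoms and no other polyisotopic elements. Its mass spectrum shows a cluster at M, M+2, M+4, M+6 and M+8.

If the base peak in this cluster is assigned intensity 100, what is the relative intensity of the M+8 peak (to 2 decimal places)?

(0.478 + 0.522)^4 gives M 0.0522, M+2 0.2280, M+4 0.3735, M+6 0.2720, M+8 0.0742; the largest is M+4.
P(M+4) = C(4,2) × 0.478^2 × 0.522^2 = 6 × 0.228484 × 0.272484 = 0.373549 (base)
P(M+8) = C(4,4) × 0.478^0 × 0.522^4 = 1 × 1.0000 × 0.07424753 = 0.074248
Relative intensity = 0.074248 / 0.373549 × 100 = 19.88

19.88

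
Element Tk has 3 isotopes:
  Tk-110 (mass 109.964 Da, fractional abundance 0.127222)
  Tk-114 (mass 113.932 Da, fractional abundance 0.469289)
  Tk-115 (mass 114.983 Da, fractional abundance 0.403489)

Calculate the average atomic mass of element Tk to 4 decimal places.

Ar = Σ fᵢ·mᵢ = 0.127222 × 109.964 + 0.469289 × 113.932 + 0.403489 × 114.983
= 13.98984 + 53.46703 + 46.39438 = 113.85125 Da

113.8513 Da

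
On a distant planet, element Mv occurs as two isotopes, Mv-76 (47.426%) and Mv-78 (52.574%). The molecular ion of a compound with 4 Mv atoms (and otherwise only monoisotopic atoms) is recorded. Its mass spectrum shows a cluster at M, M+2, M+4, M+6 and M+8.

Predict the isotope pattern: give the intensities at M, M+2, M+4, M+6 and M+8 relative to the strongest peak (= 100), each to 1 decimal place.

The 4 Mv atoms are independent, so intensities follow the terms of (0.47426 + 0.52574)^4.
P(M) = 0.47426^4 = 0.050590
P(M+2) = 4 × 0.47426^3 × 0.52574^1 = 0.224326
P(M+4) = 6 × 0.47426^2 × 0.52574^2 = 0.373015
P(M+6) = 4 × 0.47426^1 × 0.52574^3 = 0.275670
P(M+8) = 0.52574^4 = 0.076398
The M+4 peak is largest (0.373015); scaling to 100 gives 13.6 : 60.1 : 100.0 : 73.9 : 20.5.

13.6 : 60.1 : 100.0 : 73.9 : 20.5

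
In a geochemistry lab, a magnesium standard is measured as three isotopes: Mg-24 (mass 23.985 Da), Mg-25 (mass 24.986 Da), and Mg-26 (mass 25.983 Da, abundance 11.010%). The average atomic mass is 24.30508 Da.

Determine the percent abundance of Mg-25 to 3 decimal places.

The remaining 88.990% is split between Mg-24 (fraction x) and Mg-25 (fraction 0.88990 − x).
Substituting: 23.985x + 24.986(0.88990 − x) = 21.4443517
(23.985 − 24.986)x = -0.7906897  ⇒  x = 0.78990, y = 0.10000
Mg-24: 78.990%, Mg-25: 10.000%.

10.000%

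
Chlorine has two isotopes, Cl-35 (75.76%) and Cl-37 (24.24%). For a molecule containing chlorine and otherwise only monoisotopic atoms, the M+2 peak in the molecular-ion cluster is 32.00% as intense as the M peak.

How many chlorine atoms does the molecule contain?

For n independent Cl atoms, I(M+2)/I(M) = n · (abundance Cl-37) / (abundance Cl-35) = n · 0.2424/0.7576.
n = 0.3200 × 0.7576/0.2424 = 1.00 ≈ 1

1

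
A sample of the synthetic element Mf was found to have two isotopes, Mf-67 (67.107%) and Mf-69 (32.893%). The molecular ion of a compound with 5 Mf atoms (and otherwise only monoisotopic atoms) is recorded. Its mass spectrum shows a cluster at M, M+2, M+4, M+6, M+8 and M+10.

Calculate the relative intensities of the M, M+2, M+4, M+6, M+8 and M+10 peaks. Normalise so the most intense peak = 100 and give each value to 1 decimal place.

40.8 : 100.0 : 98.0 : 48.1 : 11.8 : 1.2

The 5 Mf atoms are independent, so intensities follow the terms of (0.67107 + 0.32893)^5.
P(M) = 0.67107^5 = 0.136094
P(M+2) = 5 × 0.67107^4 × 0.32893^1 = 0.333538
P(M+4) = 10 × 0.67107^3 × 0.32893^2 = 0.326972
P(M+6) = 10 × 0.67107^2 × 0.32893^3 = 0.160268
P(M+8) = 5 × 0.67107^1 × 0.32893^4 = 0.039278
P(M+10) = 0.32893^5 = 0.003851
The M+2 peak is largest (0.333538); scaling to 100 gives 40.8 : 100.0 : 98.0 : 48.1 : 11.8 : 1.2.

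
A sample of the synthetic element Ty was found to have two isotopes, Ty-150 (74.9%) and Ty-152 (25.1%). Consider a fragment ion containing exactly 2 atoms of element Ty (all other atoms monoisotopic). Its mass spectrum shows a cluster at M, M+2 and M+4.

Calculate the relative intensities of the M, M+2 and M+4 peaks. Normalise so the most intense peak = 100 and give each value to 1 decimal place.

100.0 : 67.0 : 11.2

Each Ty atom is independently Ty-150 (p = 0.749) or Ty-152 (q = 0.251); the cluster is the binomial expansion (p + q)^2.
P(M) = 0.749^2 = 0.561001
P(M+2) = 2 × 0.749^1 × 0.251^1 = 0.375998
P(M+4) = 0.251^2 = 0.063001
The M peak is largest (0.561001); scaling to 100 gives 100.0 : 67.0 : 11.2.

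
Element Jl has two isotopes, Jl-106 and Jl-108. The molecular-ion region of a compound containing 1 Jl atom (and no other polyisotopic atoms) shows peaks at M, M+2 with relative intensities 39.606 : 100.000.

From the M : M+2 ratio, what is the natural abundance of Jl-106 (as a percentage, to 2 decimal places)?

Write p for the Jl-106 fraction. I(M+2)/I(M) = [C(1,1)·p^0·(1−p)] / p^1 = 1·(1−p)/p = 100.000/39.606 = 2.5249
(1−p)/p = 2.5249/1 = 2.5249  ⇒  p = 1/(1 + 2.5249) = 0.2837
Jl-106: 28.37%, Jl-108: 71.63%.

28.37%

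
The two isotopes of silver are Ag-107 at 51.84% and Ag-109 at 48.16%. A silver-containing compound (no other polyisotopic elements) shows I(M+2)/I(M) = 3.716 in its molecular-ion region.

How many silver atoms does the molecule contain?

4

The M+2/M ratio from n Ag atoms is n · q/p = n · 0.4816/0.5184.
n = 3.716 × 0.5184/0.4816 = 4.00 ≈ 4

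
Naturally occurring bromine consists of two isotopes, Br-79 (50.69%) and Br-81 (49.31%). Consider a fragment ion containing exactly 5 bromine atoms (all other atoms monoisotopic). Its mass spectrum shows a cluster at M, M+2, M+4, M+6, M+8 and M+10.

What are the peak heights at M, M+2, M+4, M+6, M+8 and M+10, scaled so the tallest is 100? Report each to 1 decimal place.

Each Br atom is independently Br-79 (p = 0.5069) or Br-81 (q = 0.4931); the cluster is the binomial expansion (p + q)^5.
P(M) = 0.5069^5 = 0.033467
P(M+2) = 5 × 0.5069^4 × 0.4931^1 = 0.162777
P(M+4) = 10 × 0.5069^3 × 0.4931^2 = 0.316692
P(M+6) = 10 × 0.5069^2 × 0.4931^3 = 0.308070
P(M+8) = 5 × 0.5069^1 × 0.4931^4 = 0.149842
P(M+10) = 0.4931^5 = 0.029152
The M+4 peak is largest (0.316692); scaling to 100 gives 10.6 : 51.4 : 100.0 : 97.3 : 47.3 : 9.2.

10.6 : 51.4 : 100.0 : 97.3 : 47.3 : 9.2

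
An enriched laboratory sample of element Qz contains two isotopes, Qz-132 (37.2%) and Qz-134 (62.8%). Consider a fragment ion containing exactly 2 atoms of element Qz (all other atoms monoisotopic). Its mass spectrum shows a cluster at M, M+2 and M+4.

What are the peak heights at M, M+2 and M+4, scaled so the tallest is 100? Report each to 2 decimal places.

29.62 : 100.00 : 84.41

Each Qz atom is independently Qz-132 (p = 0.372) or Qz-134 (q = 0.628); the cluster is the binomial expansion (p + q)^2.
P(M) = 0.372^2 = 0.138384
P(M+2) = 2 × 0.372^1 × 0.628^1 = 0.467232
P(M+4) = 0.628^2 = 0.394384
The M+2 peak is largest (0.467232); scaling to 100 gives 29.62 : 100.00 : 84.41.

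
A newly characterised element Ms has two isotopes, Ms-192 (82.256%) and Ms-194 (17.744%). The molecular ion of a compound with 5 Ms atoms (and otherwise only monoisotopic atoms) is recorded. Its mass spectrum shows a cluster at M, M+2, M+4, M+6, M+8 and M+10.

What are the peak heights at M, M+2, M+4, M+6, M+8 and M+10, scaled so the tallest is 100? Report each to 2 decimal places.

Each Ms atom is independently Ms-192 (p = 0.82256) or Ms-194 (q = 0.17744); the cluster is the binomial expansion (p + q)^5.
P(M) = 0.82256^5 = 0.376563
P(M+2) = 5 × 0.82256^4 × 0.17744^1 = 0.406155
P(M+4) = 10 × 0.82256^3 × 0.17744^2 = 0.175229
P(M+6) = 10 × 0.82256^2 × 0.17744^3 = 0.037800
P(M+8) = 5 × 0.82256^1 × 0.17744^4 = 0.004077
P(M+10) = 0.17744^5 = 0.000176
The M+2 peak is largest (0.406155); scaling to 100 gives 92.71 : 100.00 : 43.14 : 9.31 : 1.00 : 0.04.

92.71 : 100.00 : 43.14 : 9.31 : 1.00 : 0.04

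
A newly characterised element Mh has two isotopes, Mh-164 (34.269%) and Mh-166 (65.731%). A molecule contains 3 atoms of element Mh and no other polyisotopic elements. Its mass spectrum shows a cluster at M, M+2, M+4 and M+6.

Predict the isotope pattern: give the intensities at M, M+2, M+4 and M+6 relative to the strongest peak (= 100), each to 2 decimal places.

Expanding (0.34269 + 0.65731)^3:
P(M) = 0.34269^3 = 0.040244
P(M+2) = 3 × 0.34269^2 × 0.65731^1 = 0.231576
P(M+4) = 3 × 0.34269^1 × 0.65731^2 = 0.444184
P(M+6) = 0.65731^3 = 0.283995
The M+4 peak is largest (0.444184); scaling to 100 gives 9.06 : 52.14 : 100.00 : 63.94.

9.06 : 52.14 : 100.00 : 63.94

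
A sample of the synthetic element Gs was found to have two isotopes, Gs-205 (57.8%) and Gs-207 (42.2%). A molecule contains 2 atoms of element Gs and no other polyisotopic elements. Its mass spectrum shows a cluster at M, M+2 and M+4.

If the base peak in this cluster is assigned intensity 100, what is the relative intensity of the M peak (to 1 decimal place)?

68.5

Binomial terms of (0.578 + 0.422)^2: M 0.3341, M+2 0.4878, M+4 0.1781 → M+2 is the base peak.
P(M+2) = C(2,1) × 0.578^1 × 0.422^1 = 2 × 0.5780 × 0.4220 = 0.487832 (base)
P(M) = C(2,0) × 0.578^2 × 0.422^0 = 1 × 0.334084 × 1.0000 = 0.334084
Relative intensity = 0.334084 / 0.487832 × 100 = 68.5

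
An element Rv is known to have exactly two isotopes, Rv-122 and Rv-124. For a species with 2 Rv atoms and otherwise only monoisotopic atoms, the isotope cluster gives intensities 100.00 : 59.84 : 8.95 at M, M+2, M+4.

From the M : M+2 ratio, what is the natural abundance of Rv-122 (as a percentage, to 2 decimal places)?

76.97%

Let p = fractional abundance of Rv-122. I(M+2)/I(M) = [C(2,1)·p^1·(1−p)] / p^2 = 2·(1−p)/p = 59.84/100.00 = 0.5984
(1−p)/p = 0.5984/2 = 0.2992  ⇒  p = 1/(1 + 0.2992) = 0.7697
Rv-122: 76.97%, Rv-124: 23.03%.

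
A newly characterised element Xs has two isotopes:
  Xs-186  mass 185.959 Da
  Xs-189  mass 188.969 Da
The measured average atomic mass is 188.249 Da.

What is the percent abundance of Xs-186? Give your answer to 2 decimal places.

Writing the weighted mean with unknown fraction x of Xs-186:
185.959·x + 188.969·(1 − x) = 188.249
(185.959 − 188.969)·x = 188.249 − 188.969
x = -0.720 / -3.010 = 0.23920 → 23.92% Xs-186, 76.08% Xs-189.

23.92%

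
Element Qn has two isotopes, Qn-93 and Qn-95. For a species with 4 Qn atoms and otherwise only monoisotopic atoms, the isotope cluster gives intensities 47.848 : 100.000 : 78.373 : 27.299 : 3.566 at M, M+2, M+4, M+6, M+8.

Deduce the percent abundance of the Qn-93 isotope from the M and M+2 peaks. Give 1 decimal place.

If p is the fraction of Qn that is Qn-93, then I(M+2)/I(M) = [C(4,1)·p^3·(1−p)] / p^4 = 4·(1−p)/p = 100.000/47.848 = 2.0900
(1−p)/p = 2.0900/4 = 0.5225  ⇒  p = 1/(1 + 0.5225) = 0.6568
Qn-93: 65.7%, Qn-95: 34.3%.

65.7%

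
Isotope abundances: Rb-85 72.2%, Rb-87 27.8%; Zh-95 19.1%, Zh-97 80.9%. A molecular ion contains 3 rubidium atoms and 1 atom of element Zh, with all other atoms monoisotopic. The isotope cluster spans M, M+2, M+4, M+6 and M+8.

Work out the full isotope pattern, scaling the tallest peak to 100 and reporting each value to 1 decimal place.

Rubidium pattern (n=3): 0.37636705 : 0.43475086 : 0.16739714 : 0.02148495
Element Zh pattern (n=1): 0.1910 : 0.8090
Convolve the two distributions (both contribute in 2-u steps):
  M: 0.37636705×0.1910 = 0.071886
  M+2: 0.37636705×0.8090 + 0.43475086×0.1910 = 0.387518
  M+4: 0.43475086×0.8090 + 0.16739714×0.1910 = 0.383686
  M+6: 0.16739714×0.8090 + 0.02148495×0.1910 = 0.139528
  M+8: 0.02148495×0.8090 = 0.017381
Scale to base peak (0.387518) = 100: 18.6 : 100.0 : 99.0 : 36.0 : 4.5

18.6 : 100.0 : 99.0 : 36.0 : 4.5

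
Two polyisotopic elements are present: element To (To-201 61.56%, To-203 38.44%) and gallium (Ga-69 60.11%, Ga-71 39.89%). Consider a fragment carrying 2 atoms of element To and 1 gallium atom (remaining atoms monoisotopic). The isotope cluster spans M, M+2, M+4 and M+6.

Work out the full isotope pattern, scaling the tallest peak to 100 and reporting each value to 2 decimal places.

Element To pattern (n=2): 0.37896336 : 0.47327328 : 0.14776336
Gallium pattern (n=1): 0.6011 : 0.3989
Convolve the two distributions (both contribute in 2-u steps):
  M: 0.37896336×0.6011 = 0.227795
  M+2: 0.37896336×0.3989 + 0.47327328×0.6011 = 0.435653
  M+4: 0.47327328×0.3989 + 0.14776336×0.6011 = 0.277609
  M+6: 0.14776336×0.3989 = 0.058943
Scale to base peak (0.435653) = 100: 52.29 : 100.00 : 63.72 : 13.53

52.29 : 100.00 : 63.72 : 13.53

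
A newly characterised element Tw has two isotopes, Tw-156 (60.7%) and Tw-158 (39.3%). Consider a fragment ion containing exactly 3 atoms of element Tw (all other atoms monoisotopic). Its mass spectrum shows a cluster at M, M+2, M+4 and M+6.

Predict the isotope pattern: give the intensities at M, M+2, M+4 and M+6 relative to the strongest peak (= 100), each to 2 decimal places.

Expanding (0.607 + 0.393)^3:
P(M) = 0.607^3 = 0.223649
P(M+2) = 3 × 0.607^2 × 0.393^1 = 0.434401
P(M+4) = 3 × 0.607^1 × 0.393^2 = 0.281252
P(M+6) = 0.393^3 = 0.060698
The M+2 peak is largest (0.434401); scaling to 100 gives 51.48 : 100.00 : 64.74 : 13.97.

51.48 : 100.00 : 64.74 : 13.97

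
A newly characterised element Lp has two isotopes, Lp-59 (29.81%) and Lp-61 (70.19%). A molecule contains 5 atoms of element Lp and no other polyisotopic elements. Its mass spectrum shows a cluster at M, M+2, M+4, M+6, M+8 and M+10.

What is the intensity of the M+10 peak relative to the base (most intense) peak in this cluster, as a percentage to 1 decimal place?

Binomial terms of (0.2981 + 0.7019)^5: M 0.0024, M+2 0.0277, M+4 0.1305, M+6 0.3073, M+8 0.3618, M+10 0.1704 → M+8 is the base peak.
P(M+8) = C(5,4) × 0.2981^1 × 0.7019^4 = 5 × 0.2981 × 0.24271743 = 0.361770 (base)
P(M+10) = C(5,5) × 0.2981^0 × 0.7019^5 = 1 × 1.0000 × 0.17036337 = 0.170363
Relative intensity = 0.170363 / 0.361770 × 100 = 47.1

47.1%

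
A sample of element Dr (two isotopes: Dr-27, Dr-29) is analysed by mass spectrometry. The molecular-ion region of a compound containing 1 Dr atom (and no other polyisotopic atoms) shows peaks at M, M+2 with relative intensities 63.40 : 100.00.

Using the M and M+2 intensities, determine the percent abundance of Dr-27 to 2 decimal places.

Write p for the Dr-27 fraction. I(M+2)/I(M) = [C(1,1)·p^0·(1−p)] / p^1 = 1·(1−p)/p = 100.00/63.40 = 1.5773
(1−p)/p = 1.5773/1 = 1.5773  ⇒  p = 1/(1 + 1.5773) = 0.3880
Dr-27: 38.80%, Dr-29: 61.20%.

38.80%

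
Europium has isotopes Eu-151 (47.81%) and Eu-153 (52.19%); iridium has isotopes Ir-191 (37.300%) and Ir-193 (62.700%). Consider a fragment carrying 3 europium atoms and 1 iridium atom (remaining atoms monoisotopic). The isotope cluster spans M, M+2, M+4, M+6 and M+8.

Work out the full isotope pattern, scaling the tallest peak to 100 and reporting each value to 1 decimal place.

11.0 : 54.6 : 100.0 : 80.5 : 24.1

Europium pattern (n=3): 0.10928391 : 0.3578871 : 0.39067407 : 0.14215492
Iridium pattern (n=1): 0.3730 : 0.6270
Convolve the two distributions (both contribute in 2-u steps):
  M: 0.10928391×0.3730 = 0.040763
  M+2: 0.10928391×0.6270 + 0.3578871×0.3730 = 0.202013
  M+4: 0.3578871×0.6270 + 0.39067407×0.3730 = 0.370117
  M+6: 0.39067407×0.6270 + 0.14215492×0.3730 = 0.297976
  M+8: 0.14215492×0.6270 = 0.089131
Scale to base peak (0.370117) = 100: 11.0 : 54.6 : 100.0 : 80.5 : 24.1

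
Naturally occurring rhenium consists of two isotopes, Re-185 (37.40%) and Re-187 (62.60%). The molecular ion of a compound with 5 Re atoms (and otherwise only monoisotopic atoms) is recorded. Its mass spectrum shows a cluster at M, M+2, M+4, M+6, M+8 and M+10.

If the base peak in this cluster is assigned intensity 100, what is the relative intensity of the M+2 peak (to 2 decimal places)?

17.85

(0.3740 + 0.6260)^5 gives M 0.0073, M+2 0.0612, M+4 0.2050, M+6 0.3431, M+8 0.2872, M+10 0.0961; the largest is M+6.
P(M+6) = C(5,3) × 0.3740^2 × 0.6260^3 = 10 × 0.139876 × 0.24531438 = 0.343136 (base)
P(M+2) = C(5,1) × 0.3740^4 × 0.6260^1 = 5 × 0.0195653 × 0.6260 = 0.061239
Relative intensity = 0.061239 / 0.343136 × 100 = 17.85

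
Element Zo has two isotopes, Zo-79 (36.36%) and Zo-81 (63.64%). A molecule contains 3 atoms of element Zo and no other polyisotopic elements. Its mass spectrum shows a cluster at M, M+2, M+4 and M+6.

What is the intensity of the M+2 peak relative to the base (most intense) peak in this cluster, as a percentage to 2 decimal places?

(0.3636 + 0.6364)^3 gives M 0.0481, M+2 0.2524, M+4 0.4418, M+6 0.2577; the largest is M+4.
P(M+4) = C(3,2) × 0.3636^1 × 0.6364^2 = 3 × 0.3636 × 0.40500496 = 0.441779 (base)
P(M+2) = C(3,1) × 0.3636^2 × 0.6364^1 = 3 × 0.13220496 × 0.6364 = 0.252406
Relative intensity = 0.252406 / 0.441779 × 100 = 57.13

57.13%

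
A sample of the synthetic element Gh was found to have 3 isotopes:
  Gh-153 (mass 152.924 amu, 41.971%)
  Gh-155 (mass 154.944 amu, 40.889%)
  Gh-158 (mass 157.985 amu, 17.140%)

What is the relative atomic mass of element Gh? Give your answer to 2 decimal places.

Ar = Σ fᵢ·mᵢ = 0.41971 × 152.924 + 0.40889 × 154.944 + 0.17140 × 157.985
= 64.1837 + 63.3551 + 27.0786 = 154.6174 amu

154.62 amu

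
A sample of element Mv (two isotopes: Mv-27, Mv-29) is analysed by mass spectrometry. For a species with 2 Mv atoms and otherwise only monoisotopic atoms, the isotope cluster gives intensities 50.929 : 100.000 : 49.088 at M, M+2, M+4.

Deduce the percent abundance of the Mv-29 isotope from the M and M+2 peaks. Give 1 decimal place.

Write p for the Mv-27 fraction. I(M+2)/I(M) = [C(2,1)·p^1·(1−p)] / p^2 = 2·(1−p)/p = 100.000/50.929 = 1.9635
(1−p)/p = 1.9635/2 = 0.9818  ⇒  p = 1/(1 + 0.9818) = 0.5046
Mv-27: 50.5%, Mv-29: 49.5%.

49.5%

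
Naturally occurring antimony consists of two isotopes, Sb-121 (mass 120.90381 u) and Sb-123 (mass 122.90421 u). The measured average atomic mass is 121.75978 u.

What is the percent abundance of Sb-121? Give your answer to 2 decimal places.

Writing the weighted mean with unknown fraction x of Sb-121:
120.90381·x + 122.90421·(1 − x) = 121.75978
(120.90381 − 122.90421)·x = 121.75978 − 122.90421
x = -1.14443 / -2.00040 = 0.57210 → 57.21% Sb-121, 42.79% Sb-123.

57.21%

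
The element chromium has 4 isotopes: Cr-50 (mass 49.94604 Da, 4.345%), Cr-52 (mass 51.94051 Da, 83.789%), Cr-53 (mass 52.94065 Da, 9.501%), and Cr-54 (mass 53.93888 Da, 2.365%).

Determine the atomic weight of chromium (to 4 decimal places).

51.9961 Da

Weight each isotope mass by its fractional abundance: 0.04345 × 49.94604 + 0.83789 × 51.94051 + 0.09501 × 52.94065 + 0.02365 × 53.93888
= 2.170155 + 43.520434 + 5.029891 + 1.275655 = 51.996135 Da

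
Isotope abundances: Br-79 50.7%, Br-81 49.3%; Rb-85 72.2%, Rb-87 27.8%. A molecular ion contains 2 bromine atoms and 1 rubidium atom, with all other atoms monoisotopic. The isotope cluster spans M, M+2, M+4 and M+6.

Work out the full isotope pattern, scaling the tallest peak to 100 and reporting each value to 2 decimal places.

Bromine pattern (n=2): 0.257049 : 0.499902 : 0.243049
Rubidium pattern (n=1): 0.7220 : 0.2780
Convolve the two distributions (both contribute in 2-u steps):
  M: 0.257049×0.7220 = 0.185589
  M+2: 0.257049×0.2780 + 0.499902×0.7220 = 0.432389
  M+4: 0.499902×0.2780 + 0.243049×0.7220 = 0.314454
  M+6: 0.243049×0.2780 = 0.067568
Scale to base peak (0.432389) = 100: 42.92 : 100.00 : 72.72 : 15.63

42.92 : 100.00 : 72.72 : 15.63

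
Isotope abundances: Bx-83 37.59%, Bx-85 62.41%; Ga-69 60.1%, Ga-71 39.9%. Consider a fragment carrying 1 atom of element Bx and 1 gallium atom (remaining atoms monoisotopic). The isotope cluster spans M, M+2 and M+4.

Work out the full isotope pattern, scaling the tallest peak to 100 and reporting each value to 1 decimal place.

Element Bx pattern (n=1): 0.3759 : 0.6241
Gallium pattern (n=1): 0.6010 : 0.3990
Convolve the two distributions (both contribute in 2-u steps):
  M: 0.3759×0.6010 = 0.225916
  M+2: 0.3759×0.3990 + 0.6241×0.6010 = 0.525068
  M+4: 0.6241×0.3990 = 0.249016
Scale to base peak (0.525068) = 100: 43.0 : 100.0 : 47.4

43.0 : 100.0 : 47.4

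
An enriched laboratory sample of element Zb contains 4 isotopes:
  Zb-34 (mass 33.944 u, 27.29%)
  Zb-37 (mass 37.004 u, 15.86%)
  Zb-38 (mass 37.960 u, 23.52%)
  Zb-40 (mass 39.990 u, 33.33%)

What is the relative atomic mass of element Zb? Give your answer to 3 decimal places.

37.389 u

Ar = Σ fᵢ·mᵢ = 0.2729 × 33.944 + 0.1586 × 37.004 + 0.2352 × 37.960 + 0.3333 × 39.990
= 9.2633 + 5.8688 + 8.9282 + 13.3287 = 37.3890 u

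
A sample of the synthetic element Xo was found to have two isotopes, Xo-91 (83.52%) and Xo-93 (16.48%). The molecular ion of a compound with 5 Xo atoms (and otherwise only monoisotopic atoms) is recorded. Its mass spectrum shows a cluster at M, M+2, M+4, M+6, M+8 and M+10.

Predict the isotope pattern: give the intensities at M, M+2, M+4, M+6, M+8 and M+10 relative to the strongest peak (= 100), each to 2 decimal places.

100.00 : 98.66 : 38.93 : 7.68 : 0.76 : 0.03

The 5 Xo atoms are independent, so intensities follow the terms of (0.8352 + 0.1648)^5.
P(M) = 0.8352^5 = 0.406399
P(M+2) = 5 × 0.8352^4 × 0.1648^1 = 0.400949
P(M+4) = 10 × 0.8352^3 × 0.1648^2 = 0.158229
P(M+6) = 10 × 0.8352^2 × 0.1648^3 = 0.031221
P(M+8) = 5 × 0.8352^1 × 0.1648^4 = 0.003080
P(M+10) = 0.1648^5 = 0.000122
The M peak is largest (0.406399); scaling to 100 gives 100.00 : 98.66 : 38.93 : 7.68 : 0.76 : 0.03.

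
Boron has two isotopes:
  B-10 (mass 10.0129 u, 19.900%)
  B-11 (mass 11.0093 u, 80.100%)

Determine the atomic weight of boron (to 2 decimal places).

Ar = Σ fᵢ·mᵢ = 0.19900 × 10.0129 + 0.80100 × 11.0093
= 1.99257 + 8.81845 = 10.81102 u

10.81 u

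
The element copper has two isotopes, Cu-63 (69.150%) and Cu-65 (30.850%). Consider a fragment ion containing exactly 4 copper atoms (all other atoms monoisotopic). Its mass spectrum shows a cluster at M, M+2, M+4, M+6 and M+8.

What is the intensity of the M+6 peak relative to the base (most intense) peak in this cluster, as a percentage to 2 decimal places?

(0.69150 + 0.30850)^4 gives M 0.2286, M+2 0.4080, M+4 0.2731, M+6 0.0812, M+8 0.0091; the largest is M+2.
P(M+2) = C(4,1) × 0.69150^3 × 0.30850^1 = 4 × 0.33065611 × 0.3085 = 0.408030 (base)
P(M+6) = C(4,3) × 0.69150^1 × 0.30850^3 = 4 × 0.6915 × 0.02936064 = 0.081212
Relative intensity = 0.081212 / 0.408030 × 100 = 19.90

19.90%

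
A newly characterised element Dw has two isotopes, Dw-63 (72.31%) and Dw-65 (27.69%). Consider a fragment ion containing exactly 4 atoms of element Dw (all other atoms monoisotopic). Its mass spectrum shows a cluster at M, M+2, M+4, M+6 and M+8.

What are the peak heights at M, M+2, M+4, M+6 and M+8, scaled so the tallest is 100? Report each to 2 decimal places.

Expanding (0.7231 + 0.2769)^4:
P(M) = 0.7231^4 = 0.273397
P(M+2) = 4 × 0.7231^3 × 0.2769^1 = 0.418772
P(M+4) = 6 × 0.7231^2 × 0.2769^2 = 0.240544
P(M+6) = 4 × 0.7231^1 × 0.2769^3 = 0.061408
P(M+8) = 0.2769^4 = 0.005879
The M+2 peak is largest (0.418772); scaling to 100 gives 65.29 : 100.00 : 57.44 : 14.66 : 1.40.

65.29 : 100.00 : 57.44 : 14.66 : 1.40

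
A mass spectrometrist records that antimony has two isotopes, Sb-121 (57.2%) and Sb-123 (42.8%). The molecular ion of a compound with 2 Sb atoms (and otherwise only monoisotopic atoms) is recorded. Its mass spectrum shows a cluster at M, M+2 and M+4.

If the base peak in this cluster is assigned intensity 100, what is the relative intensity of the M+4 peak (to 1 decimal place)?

Term probabilities: M 0.3272, M+2 0.4896, M+4 0.1832. Base peak = M+2.
P(M+2) = C(2,1) × 0.572^1 × 0.428^1 = 2 × 0.5720 × 0.4280 = 0.489632 (base)
P(M+4) = C(2,2) × 0.572^0 × 0.428^2 = 1 × 1.0000 × 0.183184 = 0.183184
Relative intensity = 0.183184 / 0.489632 × 100 = 37.4

37.4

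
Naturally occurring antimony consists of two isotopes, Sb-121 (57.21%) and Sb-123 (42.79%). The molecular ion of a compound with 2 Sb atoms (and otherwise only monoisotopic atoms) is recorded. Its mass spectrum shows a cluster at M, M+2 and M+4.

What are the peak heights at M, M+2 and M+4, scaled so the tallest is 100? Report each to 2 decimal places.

Each Sb atom is independently Sb-121 (p = 0.5721) or Sb-123 (q = 0.4279); the cluster is the binomial expansion (p + q)^2.
P(M) = 0.5721^2 = 0.327298
P(M+2) = 2 × 0.5721^1 × 0.4279^1 = 0.489603
P(M+4) = 0.4279^2 = 0.183098
The M+2 peak is largest (0.489603); scaling to 100 gives 66.85 : 100.00 : 37.40.

66.85 : 100.00 : 37.40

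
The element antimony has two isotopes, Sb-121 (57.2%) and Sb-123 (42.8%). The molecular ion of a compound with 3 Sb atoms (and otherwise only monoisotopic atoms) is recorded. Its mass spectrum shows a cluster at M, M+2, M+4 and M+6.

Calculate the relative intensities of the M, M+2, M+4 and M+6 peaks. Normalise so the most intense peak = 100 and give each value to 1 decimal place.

Expanding (0.572 + 0.428)^3:
P(M) = 0.572^3 = 0.187149
P(M+2) = 3 × 0.572^2 × 0.428^1 = 0.420104
P(M+4) = 3 × 0.572^1 × 0.428^2 = 0.314344
P(M+6) = 0.428^3 = 0.078403
The M+2 peak is largest (0.420104); scaling to 100 gives 44.5 : 100.0 : 74.8 : 18.7.

44.5 : 100.0 : 74.8 : 18.7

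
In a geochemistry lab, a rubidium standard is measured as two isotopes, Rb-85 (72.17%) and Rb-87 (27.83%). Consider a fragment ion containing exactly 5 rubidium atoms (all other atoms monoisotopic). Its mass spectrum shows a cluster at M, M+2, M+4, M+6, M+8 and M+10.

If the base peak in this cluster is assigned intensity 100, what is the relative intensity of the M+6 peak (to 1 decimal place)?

29.7

Term probabilities: M 0.1958, M+2 0.3775, M+4 0.2911, M+6 0.1123, M+8 0.0216, M+10 0.0017. Base peak = M+2.
P(M+2) = C(5,1) × 0.7217^4 × 0.2783^1 = 5 × 0.27128565 × 0.2783 = 0.377494 (base)
P(M+6) = C(5,3) × 0.7217^2 × 0.2783^3 = 10 × 0.52085089 × 0.02155458 = 0.112267
Relative intensity = 0.112267 / 0.377494 × 100 = 29.7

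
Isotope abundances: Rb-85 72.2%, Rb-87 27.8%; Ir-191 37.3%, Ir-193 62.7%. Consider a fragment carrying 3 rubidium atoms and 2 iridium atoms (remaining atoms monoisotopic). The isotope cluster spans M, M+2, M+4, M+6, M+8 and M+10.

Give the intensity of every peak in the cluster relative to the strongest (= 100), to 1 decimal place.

14.0 : 63.1 : 100.0 : 67.3 : 20.3 : 2.3

Rubidium pattern (n=3): 0.37636705 : 0.43475086 : 0.16739714 : 0.02148495
Iridium pattern (n=2): 0.139129 : 0.467742 : 0.393129
Convolve the two distributions (both contribute in 2-u steps):
  M: 0.37636705×0.139129 = 0.052364
  M+2: 0.37636705×0.467742 + 0.43475086×0.139129 = 0.236529
  M+4: 0.37636705×0.393129 + 0.43475086×0.467742 + 0.16739714×0.139129 = 0.374602
  M+6: 0.43475086×0.393129 + 0.16739714×0.467742 + 0.02148495×0.139129 = 0.252201
  M+8: 0.16739714×0.393129 + 0.02148495×0.467742 = 0.075858
  M+10: 0.02148495×0.393129 = 0.008446
Scale to base peak (0.374602) = 100: 14.0 : 63.1 : 100.0 : 67.3 : 20.3 : 2.3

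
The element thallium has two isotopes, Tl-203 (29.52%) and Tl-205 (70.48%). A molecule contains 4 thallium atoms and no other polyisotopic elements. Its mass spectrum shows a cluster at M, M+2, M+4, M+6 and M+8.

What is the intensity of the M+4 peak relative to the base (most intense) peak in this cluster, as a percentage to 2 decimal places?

62.83%

(0.2952 + 0.7048)^4 gives M 0.0076, M+2 0.0725, M+4 0.2597, M+6 0.4134, M+8 0.2468; the largest is M+6.
P(M+6) = C(4,3) × 0.2952^1 × 0.7048^3 = 4 × 0.2952 × 0.35010449 = 0.413403 (base)
P(M+4) = C(4,2) × 0.2952^2 × 0.7048^2 = 6 × 0.08714304 × 0.49674304 = 0.259726
Relative intensity = 0.259726 / 0.413403 × 100 = 62.83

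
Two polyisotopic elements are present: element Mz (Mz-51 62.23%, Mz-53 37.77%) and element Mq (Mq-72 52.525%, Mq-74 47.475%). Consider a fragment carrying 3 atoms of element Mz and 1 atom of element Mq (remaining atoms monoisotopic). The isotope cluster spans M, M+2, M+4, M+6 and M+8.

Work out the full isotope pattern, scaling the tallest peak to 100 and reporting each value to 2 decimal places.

36.35 : 99.05 : 100.00 : 44.44 : 7.35

Element Mz pattern (n=3): 0.24099021 : 0.43880124 : 0.26632689 : 0.05388166
Element Mq pattern (n=1): 0.52525 : 0.47475
Convolve the two distributions (both contribute in 2-u steps):
  M: 0.24099021×0.52525 = 0.126580
  M+2: 0.24099021×0.47475 + 0.43880124×0.52525 = 0.344890
  M+4: 0.43880124×0.47475 + 0.26632689×0.52525 = 0.348209
  M+6: 0.26632689×0.47475 + 0.05388166×0.52525 = 0.154740
  M+8: 0.05388166×0.47475 = 0.025580
Scale to base peak (0.348209) = 100: 36.35 : 99.05 : 100.00 : 44.44 : 7.35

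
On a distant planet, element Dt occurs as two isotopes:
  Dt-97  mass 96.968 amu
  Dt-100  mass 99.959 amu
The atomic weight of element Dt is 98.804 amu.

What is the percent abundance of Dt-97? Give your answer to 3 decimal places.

Let x be the fractional abundance of Dt-97; then Dt-100 has abundance 1 − x.
96.968·x + 99.959·(1 − x) = 98.804
(96.968 − 99.959)·x = 98.804 − 99.959
x = -1.155 / -2.991 = 0.38616 → 38.616% Dt-97, 61.384% Dt-100.

38.616%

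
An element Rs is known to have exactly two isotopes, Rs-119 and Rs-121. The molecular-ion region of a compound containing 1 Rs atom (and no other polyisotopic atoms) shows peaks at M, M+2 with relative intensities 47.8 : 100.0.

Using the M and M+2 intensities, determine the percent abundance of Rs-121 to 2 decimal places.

Write p for the Rs-119 fraction. I(M+2)/I(M) = [C(1,1)·p^0·(1−p)] / p^1 = 1·(1−p)/p = 100.0/47.8 = 2.0921
(1−p)/p = 2.0921/1 = 2.0921  ⇒  p = 1/(1 + 2.0921) = 0.3234
Rs-119: 32.34%, Rs-121: 67.66%.

67.66%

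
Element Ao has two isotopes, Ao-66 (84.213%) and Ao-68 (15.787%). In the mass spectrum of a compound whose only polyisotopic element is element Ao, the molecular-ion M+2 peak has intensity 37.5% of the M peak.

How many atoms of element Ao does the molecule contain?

2

With n Ao atoms, P(M+2)/P(M) = C(n,1)·p^(n−1)q / p^n = n·q/p = n · 0.15787/0.84213.
n = 0.375 × 0.84213/0.15787 = 2.00 ≈ 2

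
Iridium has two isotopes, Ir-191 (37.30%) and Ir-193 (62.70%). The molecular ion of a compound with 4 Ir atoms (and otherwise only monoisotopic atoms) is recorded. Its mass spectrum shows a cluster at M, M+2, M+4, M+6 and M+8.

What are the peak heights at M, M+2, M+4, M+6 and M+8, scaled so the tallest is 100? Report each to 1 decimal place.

Each Ir atom is independently Ir-191 (p = 0.3730) or Ir-193 (q = 0.6270); the cluster is the binomial expansion (p + q)^4.
P(M) = 0.3730^4 = 0.019357
P(M+2) = 4 × 0.3730^3 × 0.6270^1 = 0.130153
P(M+4) = 6 × 0.3730^2 × 0.6270^2 = 0.328174
P(M+6) = 4 × 0.3730^1 × 0.6270^3 = 0.367766
P(M+8) = 0.6270^4 = 0.154550
The M+6 peak is largest (0.367766); scaling to 100 gives 5.3 : 35.4 : 89.2 : 100.0 : 42.0.

5.3 : 35.4 : 89.2 : 100.0 : 42.0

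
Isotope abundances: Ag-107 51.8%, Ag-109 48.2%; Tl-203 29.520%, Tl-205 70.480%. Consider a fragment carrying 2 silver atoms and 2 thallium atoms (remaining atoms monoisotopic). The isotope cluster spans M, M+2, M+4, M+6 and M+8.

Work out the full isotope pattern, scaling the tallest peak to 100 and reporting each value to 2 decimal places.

6.47 : 42.94 : 100.00 : 95.41 : 31.94

Silver pattern (n=2): 0.268324 : 0.499352 : 0.232324
Thallium pattern (n=2): 0.08714304 : 0.41611392 : 0.49674304
Convolve the two distributions (both contribute in 2-u steps):
  M: 0.268324×0.08714304 = 0.023383
  M+2: 0.268324×0.41611392 + 0.499352×0.08714304 = 0.155168
  M+4: 0.268324×0.49674304 + 0.499352×0.41611392 + 0.232324×0.08714304 = 0.361321
  M+6: 0.499352×0.49674304 + 0.232324×0.41611392 = 0.344723
  M+8: 0.232324×0.49674304 = 0.115405
Scale to base peak (0.361321) = 100: 6.47 : 42.94 : 100.00 : 95.41 : 31.94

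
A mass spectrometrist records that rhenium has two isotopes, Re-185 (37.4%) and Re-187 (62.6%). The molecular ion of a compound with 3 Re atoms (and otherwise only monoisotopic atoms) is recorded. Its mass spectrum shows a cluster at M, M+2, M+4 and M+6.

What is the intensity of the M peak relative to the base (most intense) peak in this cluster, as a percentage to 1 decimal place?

11.9%

Term probabilities: M 0.0523, M+2 0.2627, M+4 0.4397, M+6 0.2453. Base peak = M+4.
P(M+4) = C(3,2) × 0.374^1 × 0.626^2 = 3 × 0.3740 × 0.391876 = 0.439685 (base)
P(M) = C(3,0) × 0.374^3 × 0.626^0 = 1 × 0.05231362 × 1.0000 = 0.052314
Relative intensity = 0.052314 / 0.439685 × 100 = 11.9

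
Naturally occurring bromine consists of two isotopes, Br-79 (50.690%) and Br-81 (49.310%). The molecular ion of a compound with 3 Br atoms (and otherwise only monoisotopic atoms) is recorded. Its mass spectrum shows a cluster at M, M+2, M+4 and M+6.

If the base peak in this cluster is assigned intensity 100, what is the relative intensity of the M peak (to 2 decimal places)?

(0.50690 + 0.49310)^3 gives M 0.1302, M+2 0.3801, M+4 0.3698, M+6 0.1199; the largest is M+2.
P(M+2) = C(3,1) × 0.50690^2 × 0.49310^1 = 3 × 0.25694761 × 0.4931 = 0.380103 (base)
P(M) = C(3,0) × 0.50690^3 × 0.49310^0 = 1 × 0.13024674 × 1.0000 = 0.130247
Relative intensity = 0.130247 / 0.380103 × 100 = 34.27

34.27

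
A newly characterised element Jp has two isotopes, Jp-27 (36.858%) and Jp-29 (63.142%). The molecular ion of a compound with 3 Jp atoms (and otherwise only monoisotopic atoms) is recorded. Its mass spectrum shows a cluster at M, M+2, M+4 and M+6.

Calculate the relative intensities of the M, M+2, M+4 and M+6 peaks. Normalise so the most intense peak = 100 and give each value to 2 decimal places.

Expanding (0.36858 + 0.63142)^3:
P(M) = 0.36858^3 = 0.050072
P(M+2) = 3 × 0.36858^2 × 0.63142^1 = 0.257338
P(M+4) = 3 × 0.36858^1 × 0.63142^2 = 0.440849
P(M+6) = 0.63142^3 = 0.251742
The M+4 peak is largest (0.440849); scaling to 100 gives 11.36 : 58.37 : 100.00 : 57.10.

11.36 : 58.37 : 100.00 : 57.10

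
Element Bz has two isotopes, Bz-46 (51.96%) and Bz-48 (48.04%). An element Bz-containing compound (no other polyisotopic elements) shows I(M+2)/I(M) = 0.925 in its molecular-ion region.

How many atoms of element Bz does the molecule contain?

The M+2/M ratio from n Bz atoms is n · q/p = n · 0.4804/0.5196.
n = 0.925 × 0.5196/0.4804 = 1.00 ≈ 1

1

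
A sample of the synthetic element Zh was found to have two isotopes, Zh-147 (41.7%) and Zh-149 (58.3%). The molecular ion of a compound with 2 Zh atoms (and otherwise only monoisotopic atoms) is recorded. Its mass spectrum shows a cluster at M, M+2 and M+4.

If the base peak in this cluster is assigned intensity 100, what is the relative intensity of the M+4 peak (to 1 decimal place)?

Term probabilities: M 0.1739, M+2 0.4862, M+4 0.3399. Base peak = M+2.
P(M+2) = C(2,1) × 0.417^1 × 0.583^1 = 2 × 0.4170 × 0.5830 = 0.486222 (base)
P(M+4) = C(2,2) × 0.417^0 × 0.583^2 = 1 × 1.0000 × 0.339889 = 0.339889
Relative intensity = 0.339889 / 0.486222 × 100 = 69.9

69.9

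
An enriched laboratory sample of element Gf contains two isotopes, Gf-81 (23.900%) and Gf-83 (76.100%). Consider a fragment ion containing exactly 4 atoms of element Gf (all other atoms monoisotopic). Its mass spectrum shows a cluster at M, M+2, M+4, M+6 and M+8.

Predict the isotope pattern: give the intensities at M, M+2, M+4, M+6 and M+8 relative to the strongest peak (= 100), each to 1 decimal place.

Each Gf atom is independently Gf-81 (p = 0.23900) or Gf-83 (q = 0.76100); the cluster is the binomial expansion (p + q)^4.
P(M) = 0.23900^4 = 0.003263
P(M+2) = 4 × 0.23900^3 × 0.76100^1 = 0.041556
P(M+4) = 6 × 0.23900^2 × 0.76100^2 = 0.198480
P(M+6) = 4 × 0.23900^1 × 0.76100^3 = 0.421320
P(M+8) = 0.76100^4 = 0.335381
The M+6 peak is largest (0.421320); scaling to 100 gives 0.8 : 9.9 : 47.1 : 100.0 : 79.6.

0.8 : 9.9 : 47.1 : 100.0 : 79.6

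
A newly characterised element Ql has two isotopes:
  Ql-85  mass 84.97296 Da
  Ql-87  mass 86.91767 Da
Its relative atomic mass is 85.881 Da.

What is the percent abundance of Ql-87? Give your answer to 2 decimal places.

46.69%

With x = fraction of Ql-85 (so Ql-87 is 1 − x):
84.97296·x + 86.91767·(1 − x) = 85.881
(84.97296 − 86.91767)·x = 85.881 − 86.91767
x = -1.03667 / -1.94471 = 0.53307 → 53.31% Ql-85, 46.69% Ql-87.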